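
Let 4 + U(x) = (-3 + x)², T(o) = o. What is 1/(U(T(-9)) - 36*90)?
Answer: -1/3100 ≈ -0.00032258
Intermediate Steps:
U(x) = -4 + (-3 + x)²
1/(U(T(-9)) - 36*90) = 1/((-4 + (-3 - 9)²) - 36*90) = 1/((-4 + (-12)²) - 3240) = 1/((-4 + 144) - 3240) = 1/(140 - 3240) = 1/(-3100) = -1/3100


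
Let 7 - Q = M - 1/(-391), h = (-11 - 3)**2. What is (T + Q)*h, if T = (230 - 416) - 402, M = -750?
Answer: 12951288/391 ≈ 33124.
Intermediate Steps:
h = 196 (h = (-14)**2 = 196)
Q = 295986/391 (Q = 7 - (-750 - 1/(-391)) = 7 - (-750 - 1*(-1/391)) = 7 - (-750 + 1/391) = 7 - 1*(-293249/391) = 7 + 293249/391 = 295986/391 ≈ 757.00)
T = -588 (T = -186 - 402 = -588)
(T + Q)*h = (-588 + 295986/391)*196 = (66078/391)*196 = 12951288/391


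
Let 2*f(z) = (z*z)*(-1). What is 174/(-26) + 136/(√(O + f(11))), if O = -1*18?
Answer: -87/13 - 136*I*√314/157 ≈ -6.6923 - 15.35*I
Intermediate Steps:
f(z) = -z²/2 (f(z) = ((z*z)*(-1))/2 = (z²*(-1))/2 = (-z²)/2 = -z²/2)
O = -18
174/(-26) + 136/(√(O + f(11))) = 174/(-26) + 136/(√(-18 - ½*11²)) = 174*(-1/26) + 136/(√(-18 - ½*121)) = -87/13 + 136/(√(-18 - 121/2)) = -87/13 + 136/(√(-157/2)) = -87/13 + 136/((I*√314/2)) = -87/13 + 136*(-I*√314/157) = -87/13 - 136*I*√314/157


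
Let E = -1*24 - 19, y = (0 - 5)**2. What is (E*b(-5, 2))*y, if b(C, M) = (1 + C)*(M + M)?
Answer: 17200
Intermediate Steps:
y = 25 (y = (-5)**2 = 25)
b(C, M) = 2*M*(1 + C) (b(C, M) = (1 + C)*(2*M) = 2*M*(1 + C))
E = -43 (E = -24 - 19 = -43)
(E*b(-5, 2))*y = -86*2*(1 - 5)*25 = -86*2*(-4)*25 = -43*(-16)*25 = 688*25 = 17200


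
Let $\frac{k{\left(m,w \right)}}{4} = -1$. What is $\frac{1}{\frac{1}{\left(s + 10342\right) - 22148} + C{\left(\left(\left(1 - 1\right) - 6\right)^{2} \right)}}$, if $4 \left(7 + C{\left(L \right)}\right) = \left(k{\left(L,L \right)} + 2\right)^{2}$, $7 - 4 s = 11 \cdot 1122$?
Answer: $- \frac{59559}{357358} \approx -0.16666$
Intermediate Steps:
$s = - \frac{12335}{4}$ ($s = \frac{7}{4} - \frac{11 \cdot 1122}{4} = \frac{7}{4} - \frac{6171}{2} = - \frac{12335}{4} \approx -3083.8$)
$k{\left(m,w \right)} = -4$ ($k{\left(m,w \right)} = 4 \left(-1\right) = -4$)
$C{\left(L \right)} = -6$ ($C{\left(L \right)} = -7 + \frac{\left(-4 + 2\right)^{2}}{4} = -7 + \frac{\left(-2\right)^{2}}{4} = -7 + \frac{1}{4} \cdot 4 = -7 + 1 = -6$)
$\frac{1}{\frac{1}{\left(s + 10342\right) - 22148} + C{\left(\left(\left(1 - 1\right) - 6\right)^{2} \right)}} = \frac{1}{\frac{1}{\left(- \frac{12335}{4} + 10342\right) - 22148} - 6} = \frac{1}{\frac{1}{\frac{29033}{4} - 22148} - 6} = \frac{1}{\frac{1}{- \frac{59559}{4}} - 6} = \frac{1}{- \frac{4}{59559} - 6} = \frac{1}{- \frac{357358}{59559}} = - \frac{59559}{357358}$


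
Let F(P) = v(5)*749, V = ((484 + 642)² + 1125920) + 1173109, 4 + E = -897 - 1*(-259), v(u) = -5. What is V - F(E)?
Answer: 3570650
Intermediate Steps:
E = -642 (E = -4 + (-897 - 1*(-259)) = -4 + (-897 + 259) = -4 - 638 = -642)
V = 3566905 (V = (1126² + 1125920) + 1173109 = (1267876 + 1125920) + 1173109 = 2393796 + 1173109 = 3566905)
F(P) = -3745 (F(P) = -5*749 = -3745)
V - F(E) = 3566905 - 1*(-3745) = 3566905 + 3745 = 3570650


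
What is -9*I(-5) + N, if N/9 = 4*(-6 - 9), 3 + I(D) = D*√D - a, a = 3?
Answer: -486 + 45*I*√5 ≈ -486.0 + 100.62*I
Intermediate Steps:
I(D) = -6 + D^(3/2) (I(D) = -3 + (D*√D - 1*3) = -3 + (D^(3/2) - 3) = -3 + (-3 + D^(3/2)) = -6 + D^(3/2))
N = -540 (N = 9*(4*(-6 - 9)) = 9*(4*(-15)) = 9*(-60) = -540)
-9*I(-5) + N = -9*(-6 + (-5)^(3/2)) - 540 = -9*(-6 - 5*I*√5) - 540 = (54 + 45*I*√5) - 540 = -486 + 45*I*√5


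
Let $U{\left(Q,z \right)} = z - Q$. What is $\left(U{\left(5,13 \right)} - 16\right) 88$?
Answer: $-704$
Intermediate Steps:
$\left(U{\left(5,13 \right)} - 16\right) 88 = \left(\left(13 - 5\right) - 16\right) 88 = \left(8 - 16\right) 88 = \left(-8\right) 88 = -704$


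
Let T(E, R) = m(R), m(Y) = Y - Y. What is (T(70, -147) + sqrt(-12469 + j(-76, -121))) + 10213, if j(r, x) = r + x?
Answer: 10213 + I*sqrt(12666) ≈ 10213.0 + 112.54*I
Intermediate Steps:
m(Y) = 0
T(E, R) = 0
(T(70, -147) + sqrt(-12469 + j(-76, -121))) + 10213 = (0 + sqrt(-12469 + (-76 - 121))) + 10213 = (0 + sqrt(-12469 - 197)) + 10213 = (0 + sqrt(-12666)) + 10213 = (0 + I*sqrt(12666)) + 10213 = I*sqrt(12666) + 10213 = 10213 + I*sqrt(12666)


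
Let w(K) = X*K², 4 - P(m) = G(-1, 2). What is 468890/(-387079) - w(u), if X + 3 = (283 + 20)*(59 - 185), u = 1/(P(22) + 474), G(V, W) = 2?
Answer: -13065736763/12528973072 ≈ -1.0428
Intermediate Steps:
P(m) = 2 (P(m) = 4 - 1*2 = 4 - 2 = 2)
u = 1/476 (u = 1/(2 + 474) = 1/476 ≈ 0.0021008)
X = -38181 (X = -3 + (283 + 20)*(59 - 185) = -3 + 303*(-126) = -3 - 38178 = -38181)
w(K) = -38181*K²
468890/(-387079) - w(u) = 468890/(-387079) - (-38181)*(1/476)² = 468890*(-1/387079) - (-38181)/226576 = -468890/387079 - 1*(-38181/226576) = -468890/387079 + 38181/226576 = -13065736763/12528973072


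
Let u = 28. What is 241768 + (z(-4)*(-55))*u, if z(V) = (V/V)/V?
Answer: 242153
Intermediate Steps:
z(V) = 1/V
241768 + (z(-4)*(-55))*u = 241768 + (-55/(-4))*28 = 241768 - ¼*(-55)*28 = 241768 + (55/4)*28 = 241768 + 385 = 242153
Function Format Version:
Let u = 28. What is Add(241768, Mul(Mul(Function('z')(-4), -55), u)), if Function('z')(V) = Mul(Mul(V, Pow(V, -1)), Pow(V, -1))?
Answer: 242153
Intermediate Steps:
Function('z')(V) = Pow(V, -1) (Function('z')(V) = Mul(1, Pow(V, -1)) = Pow(V, -1))
Add(241768, Mul(Mul(Function('z')(-4), -55), u)) = Add(241768, Mul(Mul(Pow(-4, -1), -55), 28)) = Add(241768, Mul(Mul(Rational(-1, 4), -55), 28)) = Add(241768, Mul(Rational(55, 4), 28)) = Add(241768, 385) = 242153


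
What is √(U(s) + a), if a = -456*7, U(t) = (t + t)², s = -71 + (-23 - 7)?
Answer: 2*√9403 ≈ 193.94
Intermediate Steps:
s = -101 (s = -71 - 30 = -101)
U(t) = 4*t² (U(t) = (2*t)² = 4*t²)
a = -3192
√(U(s) + a) = √(4*(-101)² - 3192) = √(4*10201 - 3192) = √(40804 - 3192) = √37612 = 2*√9403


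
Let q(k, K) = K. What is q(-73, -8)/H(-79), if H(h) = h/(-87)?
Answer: -696/79 ≈ -8.8101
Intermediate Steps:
H(h) = -h/87 (H(h) = h*(-1/87) = -h/87)
q(-73, -8)/H(-79) = -8/((-1/87*(-79))) = -8/79/87 = -8*87/79 = -696/79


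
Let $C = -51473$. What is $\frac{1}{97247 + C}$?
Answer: $\frac{1}{45774} \approx 2.1846 \cdot 10^{-5}$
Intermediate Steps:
$\frac{1}{97247 + C} = \frac{1}{97247 - 51473} = \frac{1}{45774}$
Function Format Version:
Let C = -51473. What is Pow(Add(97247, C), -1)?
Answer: Rational(1, 45774) ≈ 2.1846e-5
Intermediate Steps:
Pow(Add(97247, C), -1) = Pow(Add(97247, -51473), -1) = Pow(45774, -1) = Rational(1, 45774)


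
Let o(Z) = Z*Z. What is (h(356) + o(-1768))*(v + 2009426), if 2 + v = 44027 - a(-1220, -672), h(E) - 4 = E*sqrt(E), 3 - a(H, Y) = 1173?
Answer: 6422391851188 + 1462890152*sqrt(89) ≈ 6.4362e+12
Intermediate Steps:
a(H, Y) = -1170 (a(H, Y) = 3 - 1*1173 = 3 - 1173 = -1170)
o(Z) = Z**2
h(E) = 4 + E**(3/2) (h(E) = 4 + E*sqrt(E) = 4 + E**(3/2))
v = 45195 (v = -2 + (44027 - 1*(-1170)) = -2 + (44027 + 1170) = -2 + 45197 = 45195)
(h(356) + o(-1768))*(v + 2009426) = ((4 + 356**(3/2)) + (-1768)**2)*(45195 + 2009426) = ((4 + 712*sqrt(89)) + 3125824)*2054621 = (3125828 + 712*sqrt(89))*2054621 = 6422391851188 + 1462890152*sqrt(89)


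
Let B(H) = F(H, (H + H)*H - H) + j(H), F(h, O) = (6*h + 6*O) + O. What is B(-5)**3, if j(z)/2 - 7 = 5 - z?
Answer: 58863869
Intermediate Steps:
j(z) = 24 - 2*z (j(z) = 14 + 2*(5 - z) = 14 + (10 - 2*z) = 24 - 2*z)
F(h, O) = 6*h + 7*O (F(h, O) = (6*O + 6*h) + O = 6*h + 7*O)
B(H) = 24 - 3*H + 14*H**2 (B(H) = (6*H + 7*((H + H)*H - H)) + (24 - 2*H) = (6*H + 7*((2*H)*H - H)) + (24 - 2*H) = (6*H + 7*(2*H**2 - H)) + (24 - 2*H) = (6*H + 7*(-H + 2*H**2)) + (24 - 2*H) = (6*H + (-7*H + 14*H**2)) + (24 - 2*H) = (-H + 14*H**2) + (24 - 2*H) = 24 - 3*H + 14*H**2)
B(-5)**3 = (24 - 3*(-5) + 14*(-5)**2)**3 = (24 + 15 + 14*25)**3 = (24 + 15 + 350)**3 = 389**3 = 58863869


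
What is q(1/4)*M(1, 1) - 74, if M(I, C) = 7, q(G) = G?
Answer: -289/4 ≈ -72.250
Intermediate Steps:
q(1/4)*M(1, 1) - 74 = 7/4 - 74 = -289/4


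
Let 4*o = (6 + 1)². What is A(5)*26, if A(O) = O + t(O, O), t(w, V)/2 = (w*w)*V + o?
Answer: 7267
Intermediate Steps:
o = 49/4 (o = (6 + 1)²/4 = (¼)*7² = (¼)*49 = 49/4 ≈ 12.250)
t(w, V) = 49/2 + 2*V*w² (t(w, V) = 2*((w*w)*V + 49/4) = 2*(w²*V + 49/4) = 2*(V*w² + 49/4) = 2*(49/4 + V*w²) = 49/2 + 2*V*w²)
A(O) = 49/2 + O + 2*O³ (A(O) = O + (49/2 + 2*O*O²) = O + (49/2 + 2*O³) = 49/2 + O + 2*O³)
A(5)*26 = (49/2 + 5 + 2*5³)*26 = (49/2 + 5 + 2*125)*26 = (49/2 + 5 + 250)*26 = (559/2)*26 = 7267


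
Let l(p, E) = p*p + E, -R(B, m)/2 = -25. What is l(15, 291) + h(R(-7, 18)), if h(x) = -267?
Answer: 249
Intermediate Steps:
R(B, m) = 50 (R(B, m) = -2*(-25) = 50)
l(p, E) = E + p² (l(p, E) = p² + E = E + p²)
l(15, 291) + h(R(-7, 18)) = (291 + 15²) - 267 = (291 + 225) - 267 = 516 - 267 = 249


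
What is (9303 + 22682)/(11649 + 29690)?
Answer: 31985/41339 ≈ 0.77372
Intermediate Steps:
(9303 + 22682)/(11649 + 29690) = 31985/41339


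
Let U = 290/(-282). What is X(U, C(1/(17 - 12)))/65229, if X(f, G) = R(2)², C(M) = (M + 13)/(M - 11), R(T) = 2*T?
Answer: 16/65229 ≈ 0.00024529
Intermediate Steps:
U = -145/141 (U = 290*(-1/282) = -145/141 ≈ -1.0284)
C(M) = (13 + M)/(-11 + M)
X(f, G) = 16 (X(f, G) = (2*2)² = 4² = 16)
X(U, C(1/(17 - 12)))/65229 = 16/65229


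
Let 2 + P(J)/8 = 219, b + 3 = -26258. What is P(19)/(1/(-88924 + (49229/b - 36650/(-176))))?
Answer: -44490125053703/288871 ≈ -1.5401e+8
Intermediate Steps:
b = -26261 (b = -3 - 26258 = -26261)
P(J) = 1736 (P(J) = -16 + 8*219 = -16 + 1752 = 1736)
P(19)/(1/(-88924 + (49229/b - 36650/(-176)))) = 1736/(1/(-88924 + (49229/(-26261) - 36650/(-176)))) = 1736/(1/(-88924 + (49229*(-1/26261) - 36650*(-1/176)))) = 1736/(1/(-88924 + (-49229/26261 + 18325/88))) = 1736/(1/(-88924 + 476900673/2310968)) = 1736/(1/(-205023617759/2310968)) = 1736/(-2310968/205023617759) = 1736*(-205023617759/2310968) = -44490125053703/288871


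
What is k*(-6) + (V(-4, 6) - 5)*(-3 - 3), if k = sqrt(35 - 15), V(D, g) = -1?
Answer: 36 - 12*sqrt(5) ≈ 9.1672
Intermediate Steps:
k = 2*sqrt(5) (k = sqrt(20) = 2*sqrt(5) ≈ 4.4721)
k*(-6) + (V(-4, 6) - 5)*(-3 - 3) = (2*sqrt(5))*(-6) + (-1 - 5)*(-3 - 3) = -12*sqrt(5) - 6*(-6) = -12*sqrt(5) + 36 = 36 - 12*sqrt(5)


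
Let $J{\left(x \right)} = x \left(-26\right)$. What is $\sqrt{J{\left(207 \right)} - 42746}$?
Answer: $32 i \sqrt{47} \approx 219.38 i$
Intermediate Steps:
$J{\left(x \right)} = - 26 x$
$\sqrt{J{\left(207 \right)} - 42746} = \sqrt{\left(-26\right) 207 - 42746} = \sqrt{-5382 - 42746} = \sqrt{-48128} = 32 i \sqrt{47}$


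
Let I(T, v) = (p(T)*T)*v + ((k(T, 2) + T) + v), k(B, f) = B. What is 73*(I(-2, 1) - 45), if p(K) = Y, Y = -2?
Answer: -3212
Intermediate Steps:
p(K) = -2
I(T, v) = v + 2*T - 2*T*v (I(T, v) = (-2*T)*v + ((T + T) + v) = -2*T*v + (2*T + v) = -2*T*v + (v + 2*T) = v + 2*T - 2*T*v)
73*(I(-2, 1) - 45) = 73*((1 + 2*(-2) - 2*(-2)*1) - 45) = 73*((1 - 4 + 4) - 45) = 73*(1 - 45) = 73*(-44) = -3212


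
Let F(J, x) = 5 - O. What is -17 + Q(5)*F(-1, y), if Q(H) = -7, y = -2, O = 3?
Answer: -31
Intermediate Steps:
F(J, x) = 2 (F(J, x) = 5 - 1*3 = 5 - 3 = 2)
-17 + Q(5)*F(-1, y) = -17 - 7*2 = -17 - 14 = -31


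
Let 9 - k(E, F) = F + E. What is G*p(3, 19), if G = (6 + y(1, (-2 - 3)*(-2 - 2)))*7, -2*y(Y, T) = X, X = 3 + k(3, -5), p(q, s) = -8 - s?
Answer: 189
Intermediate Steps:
k(E, F) = 9 - E - F (k(E, F) = 9 - (F + E) = 9 - (E + F) = 9 + (-E - F) = 9 - E - F)
X = 14 (X = 3 + (9 - 1*3 - 1*(-5)) = 3 + (9 - 3 + 5) = 3 + 11 = 14)
y(Y, T) = -7 (y(Y, T) = -1/2*14 = -7)
G = -7 (G = (6 - 7)*7 = -1*7 = -7)
G*p(3, 19) = -7*(-8 - 1*19) = -7*(-8 - 19) = -7*(-27) = 189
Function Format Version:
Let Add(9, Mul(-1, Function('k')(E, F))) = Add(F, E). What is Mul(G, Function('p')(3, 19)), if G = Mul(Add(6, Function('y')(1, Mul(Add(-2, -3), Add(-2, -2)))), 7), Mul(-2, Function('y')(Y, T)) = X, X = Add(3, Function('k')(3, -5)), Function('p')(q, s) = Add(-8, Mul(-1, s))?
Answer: 189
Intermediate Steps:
Function('k')(E, F) = Add(9, Mul(-1, E), Mul(-1, F)) (Function('k')(E, F) = Add(9, Mul(-1, Add(F, E))) = Add(9, Mul(-1, Add(E, F))) = Add(9, Add(Mul(-1, E), Mul(-1, F))) = Add(9, Mul(-1, E), Mul(-1, F)))
X = 14 (X = Add(3, Add(9, Mul(-1, 3), Mul(-1, -5))) = Add(3, Add(9, -3, 5)) = Add(3, 11) = 14)
Function('y')(Y, T) = -7 (Function('y')(Y, T) = Mul(Rational(-1, 2), 14) = -7)
G = -7 (G = Mul(Add(6, -7), 7) = Mul(-1, 7) = -7)
Mul(G, Function('p')(3, 19)) = Mul(-7, Add(-8, Mul(-1, 19))) = Mul(-7, Add(-8, -19)) = Mul(-7, -27) = 189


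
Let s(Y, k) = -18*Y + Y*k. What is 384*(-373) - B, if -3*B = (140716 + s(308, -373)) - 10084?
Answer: -419492/3 ≈ -1.3983e+5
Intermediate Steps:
B = -10204/3 (B = -((140716 + 308*(-18 - 373)) - 10084)/3 = -((140716 + 308*(-391)) - 10084)/3 = -((140716 - 120428) - 10084)/3 = -(20288 - 10084)/3 = -⅓*10204 = -10204/3 ≈ -3401.3)
384*(-373) - B = 384*(-373) - 1*(-10204/3) = -143232 + 10204/3 = -419492/3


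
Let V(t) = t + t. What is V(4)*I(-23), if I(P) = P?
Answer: -184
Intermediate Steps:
V(t) = 2*t
V(4)*I(-23) = (2*4)*(-23) = 8*(-23) = -184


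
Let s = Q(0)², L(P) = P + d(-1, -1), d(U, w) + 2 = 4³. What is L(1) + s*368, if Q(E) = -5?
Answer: 9263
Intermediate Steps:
d(U, w) = 62 (d(U, w) = -2 + 4³ = -2 + 64 = 62)
L(P) = 62 + P (L(P) = P + 62 = 62 + P)
s = 25 (s = (-5)² = 25)
L(1) + s*368 = (62 + 1) + 25*368 = 63 + 9200 = 9263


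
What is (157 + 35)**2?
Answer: 36864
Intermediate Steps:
(157 + 35)**2 = 192**2 = 36864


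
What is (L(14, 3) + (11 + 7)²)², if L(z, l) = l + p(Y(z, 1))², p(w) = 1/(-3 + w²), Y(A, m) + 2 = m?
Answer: 1713481/16 ≈ 1.0709e+5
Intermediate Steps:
Y(A, m) = -2 + m
L(z, l) = ¼ + l (L(z, l) = l + (1/(-3 + (-2 + 1)²))² = l + (1/(-3 + (-1)²))² = l + (1/(-3 + 1))² = l + (1/(-2))² = l + (-½)² = l + ¼ = ¼ + l)
(L(14, 3) + (11 + 7)²)² = ((¼ + 3) + (11 + 7)²)² = (13/4 + 18²)² = (13/4 + 324)² = (1309/4)² = 1713481/16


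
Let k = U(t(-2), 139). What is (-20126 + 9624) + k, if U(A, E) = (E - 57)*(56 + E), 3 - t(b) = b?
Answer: 5488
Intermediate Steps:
t(b) = 3 - b
U(A, E) = (-57 + E)*(56 + E)
k = 15990 (k = -3192 + 139² - 1*139 = -3192 + 19321 - 139 = 15990)
(-20126 + 9624) + k = (-20126 + 9624) + 15990 = -10502 + 15990 = 5488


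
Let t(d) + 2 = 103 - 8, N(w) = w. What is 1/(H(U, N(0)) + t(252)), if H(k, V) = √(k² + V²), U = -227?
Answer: 1/320 ≈ 0.0031250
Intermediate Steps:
t(d) = 93 (t(d) = -2 + (103 - 8) = -2 + 95 = 93)
H(k, V) = √(V² + k²)
1/(H(U, N(0)) + t(252)) = 1/(√(0² + (-227)²) + 93) = 1/(√(0 + 51529) + 93) = 1/(√51529 + 93) = 1/(227 + 93) = 1/320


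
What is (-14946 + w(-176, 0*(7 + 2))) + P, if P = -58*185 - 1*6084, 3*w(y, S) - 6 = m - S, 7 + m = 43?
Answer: -31746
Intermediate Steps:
m = 36 (m = -7 + 43 = 36)
w(y, S) = 14 - S/3 (w(y, S) = 2 + (36 - S)/3 = 2 + (12 - S/3) = 14 - S/3)
P = -16814 (P = -10730 - 6084 = -16814)
(-14946 + w(-176, 0*(7 + 2))) + P = (-14946 + (14 - 0*(7 + 2))) - 16814 = (-14946 + (14 - 0*9)) - 16814 = (-14946 + (14 - ⅓*0)) - 16814 = (-14946 + (14 + 0)) - 16814 = (-14946 + 14) - 16814 = -14932 - 16814 = -31746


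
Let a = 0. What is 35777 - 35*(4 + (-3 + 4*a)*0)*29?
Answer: 31717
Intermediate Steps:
35777 - 35*(4 + (-3 + 4*a)*0)*29 = 35777 - 35*(4 + (-3 + 4*0)*0)*29 = 35777 - 35*(4 + (-3 + 0)*0)*29 = 35777 - 35*(4 - 3*0)*29 = 35777 - 35*(4 + 0)*29 = 35777 - 35*4*29 = 35777 - 140*29 = 35777 - 4060 = 31717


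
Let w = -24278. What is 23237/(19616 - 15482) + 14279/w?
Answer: 126279625/25091313 ≈ 5.0328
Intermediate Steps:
23237/(19616 - 15482) + 14279/w = 23237/(19616 - 15482) + 14279/(-24278) = 23237/4134 + 14279*(-1/24278) = 23237*(1/4134) - 14279/24278 = 23237/4134 - 14279/24278 = 126279625/25091313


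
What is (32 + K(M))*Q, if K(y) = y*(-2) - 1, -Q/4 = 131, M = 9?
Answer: -6812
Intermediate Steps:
Q = -524 (Q = -4*131 = -524)
K(y) = -1 - 2*y (K(y) = -2*y - 1 = -1 - 2*y)
(32 + K(M))*Q = (32 + (-1 - 2*9))*(-524) = (32 + (-1 - 18))*(-524) = (32 - 19)*(-524) = 13*(-524) = -6812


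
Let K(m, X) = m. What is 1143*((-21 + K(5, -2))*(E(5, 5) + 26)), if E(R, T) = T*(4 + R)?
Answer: -1298448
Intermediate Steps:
1143*((-21 + K(5, -2))*(E(5, 5) + 26)) = 1143*((-21 + 5)*(5*(4 + 5) + 26)) = 1143*(-16*(5*9 + 26)) = 1143*(-16*(45 + 26)) = 1143*(-16*71) = 1143*(-1136) = -1298448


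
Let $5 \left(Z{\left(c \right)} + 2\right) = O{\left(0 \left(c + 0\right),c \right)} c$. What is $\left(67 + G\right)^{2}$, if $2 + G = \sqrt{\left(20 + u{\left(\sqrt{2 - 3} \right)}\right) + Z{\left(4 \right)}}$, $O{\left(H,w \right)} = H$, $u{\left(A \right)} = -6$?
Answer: $4237 + 260 \sqrt{3} \approx 4687.3$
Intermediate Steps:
$Z{\left(c \right)} = -2$ ($Z{\left(c \right)} = -2 + \frac{0 \left(c + 0\right) c}{5} = -2 + \frac{0 c c}{5} = -2 + \frac{0 c}{5} = -2 + \frac{1}{5} \cdot 0 = -2 + 0 = -2$)
$G = -2 + 2 \sqrt{3}$ ($G = -2 + \sqrt{\left(20 - 6\right) - 2} = -2 + \sqrt{14 - 2} = -2 + \sqrt{12} = -2 + 2 \sqrt{3} \approx 1.4641$)
$\left(67 + G\right)^{2} = \left(67 - \left(2 - 2 \sqrt{3}\right)\right)^{2} = \left(65 + 2 \sqrt{3}\right)^{2}$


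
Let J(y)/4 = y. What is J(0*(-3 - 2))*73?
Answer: 0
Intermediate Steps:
J(y) = 4*y
J(0*(-3 - 2))*73 = (4*(0*(-3 - 2)))*73 = (4*(0*(-5)))*73 = (4*0)*73 = 0*73 = 0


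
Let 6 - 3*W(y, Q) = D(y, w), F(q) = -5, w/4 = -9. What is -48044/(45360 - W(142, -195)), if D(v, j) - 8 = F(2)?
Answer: -48044/45359 ≈ -1.0592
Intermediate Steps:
w = -36 (w = 4*(-9) = -36)
D(v, j) = 3 (D(v, j) = 8 - 5 = 3)
W(y, Q) = 1 (W(y, Q) = 2 - 1/3*3 = 2 - 1 = 1)
-48044/(45360 - W(142, -195)) = -48044/(45360 - 1*1) = -48044/(45360 - 1) = -48044/45359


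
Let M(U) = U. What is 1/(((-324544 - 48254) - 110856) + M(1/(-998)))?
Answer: -998/482686693 ≈ -2.0676e-6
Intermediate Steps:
1/(((-324544 - 48254) - 110856) + M(1/(-998))) = 1/(((-324544 - 48254) - 110856) + 1/(-998)) = 1/((-372798 - 110856) - 1/998) = 1/(-483654 - 1/998) = 1/(-482686693/998) = -998/482686693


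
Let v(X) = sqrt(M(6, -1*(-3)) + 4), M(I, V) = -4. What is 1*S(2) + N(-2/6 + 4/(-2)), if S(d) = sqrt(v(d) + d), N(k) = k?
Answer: -7/3 + sqrt(2) ≈ -0.91912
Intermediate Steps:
v(X) = 0 (v(X) = sqrt(-4 + 4) = sqrt(0) = 0)
S(d) = sqrt(d) (S(d) = sqrt(0 + d) = sqrt(d))
1*S(2) + N(-2/6 + 4/(-2)) = 1*sqrt(2) + (-2/6 + 4/(-2)) = sqrt(2) + (-2*1/6 + 4*(-1/2)) = sqrt(2) + (-1/3 - 2) = sqrt(2) - 7/3 = -7/3 + sqrt(2)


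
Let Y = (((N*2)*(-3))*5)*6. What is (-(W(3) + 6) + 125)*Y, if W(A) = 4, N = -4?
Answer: 82800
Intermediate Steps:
Y = 720 (Y = ((-4*2*(-3))*5)*6 = (-8*(-3)*5)*6 = (24*5)*6 = 120*6 = 720)
(-(W(3) + 6) + 125)*Y = (-(4 + 6) + 125)*720 = (-1*10 + 125)*720 = (-10 + 125)*720 = 115*720 = 82800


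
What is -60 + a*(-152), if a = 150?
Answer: -22860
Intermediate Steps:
-60 + a*(-152) = -60 + 150*(-152) = -60 - 22800 = -22860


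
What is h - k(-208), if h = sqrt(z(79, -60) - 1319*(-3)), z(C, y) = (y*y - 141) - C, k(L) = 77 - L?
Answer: -285 + sqrt(7337) ≈ -199.34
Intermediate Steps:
z(C, y) = -141 + y**2 - C (z(C, y) = (y**2 - 141) - C = (-141 + y**2) - C = -141 + y**2 - C)
h = sqrt(7337) (h = sqrt((-141 + (-60)**2 - 1*79) - 1319*(-3)) = sqrt((-141 + 3600 - 79) + 3957) = sqrt(3380 + 3957) = sqrt(7337) ≈ 85.656)
h - k(-208) = sqrt(7337) - (77 - 1*(-208)) = sqrt(7337) - (77 + 208) = sqrt(7337) - 1*285 = sqrt(7337) - 285 = -285 + sqrt(7337)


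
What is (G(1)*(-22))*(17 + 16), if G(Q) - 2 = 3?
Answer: -3630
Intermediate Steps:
G(Q) = 5 (G(Q) = 2 + 3 = 5)
(G(1)*(-22))*(17 + 16) = (5*(-22))*(17 + 16) = -110*33 = -3630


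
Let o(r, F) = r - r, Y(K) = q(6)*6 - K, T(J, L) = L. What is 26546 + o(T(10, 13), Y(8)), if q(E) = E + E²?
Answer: 26546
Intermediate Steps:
Y(K) = 252 - K (Y(K) = (6*(1 + 6))*6 - K = (6*7)*6 - K = 42*6 - K = 252 - K)
o(r, F) = 0
26546 + o(T(10, 13), Y(8)) = 26546 + 0 = 26546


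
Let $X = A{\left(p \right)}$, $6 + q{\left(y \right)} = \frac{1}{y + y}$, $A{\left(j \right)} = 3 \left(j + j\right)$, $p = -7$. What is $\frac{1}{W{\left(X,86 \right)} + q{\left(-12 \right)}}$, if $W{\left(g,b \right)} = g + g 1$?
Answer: $- \frac{24}{2161} \approx -0.011106$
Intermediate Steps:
$A{\left(j \right)} = 6 j$ ($A{\left(j \right)} = 3 \cdot 2 j = 6 j$)
$q{\left(y \right)} = -6 + \frac{1}{2 y}$ ($q{\left(y \right)} = -6 + \frac{1}{y + y} = -6 + \frac{1}{2 y}$)
$X = -42$ ($X = 6 \left(-7\right) = -42$)
$W{\left(g,b \right)} = 2 g$ ($W{\left(g,b \right)} = g + g = 2 g$)
$\frac{1}{W{\left(X,86 \right)} + q{\left(-12 \right)}} = \frac{1}{2 \left(-42\right) - \left(6 - \frac{1}{2 \left(-12\right)}\right)} = \frac{1}{-84 + \left(-6 + \frac{1}{2} \left(- \frac{1}{12}\right)\right)} = \frac{1}{-84 - \frac{145}{24}} = \frac{1}{- \frac{2161}{24}} = - \frac{24}{2161}$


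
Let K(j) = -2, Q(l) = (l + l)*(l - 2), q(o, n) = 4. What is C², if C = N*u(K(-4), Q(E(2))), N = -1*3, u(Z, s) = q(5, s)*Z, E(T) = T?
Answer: 576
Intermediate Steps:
Q(l) = 2*l*(-2 + l) (Q(l) = (2*l)*(-2 + l) = 2*l*(-2 + l))
u(Z, s) = 4*Z
N = -3
C = 24 (C = -12*(-2) = -3*(-8) = 24)
C² = 24² = 576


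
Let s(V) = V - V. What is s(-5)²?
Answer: 0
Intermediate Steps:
s(V) = 0
s(-5)² = 0² = 0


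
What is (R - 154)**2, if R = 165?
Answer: 121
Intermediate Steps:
(R - 154)**2 = (165 - 154)**2 = 11**2 = 121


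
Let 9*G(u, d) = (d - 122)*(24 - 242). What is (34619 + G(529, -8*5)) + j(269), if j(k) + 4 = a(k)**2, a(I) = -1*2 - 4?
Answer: 38575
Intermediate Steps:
a(I) = -6 (a(I) = -2 - 4 = -6)
G(u, d) = 26596/9 - 218*d/9 (G(u, d) = ((d - 122)*(24 - 242))/9 = ((-122 + d)*(-218))/9 = (26596 - 218*d)/9 = 26596/9 - 218*d/9)
j(k) = 32 (j(k) = -4 + (-6)**2 = -4 + 36 = 32)
(34619 + G(529, -8*5)) + j(269) = (34619 + (26596/9 - (-1744)*5/9)) + 32 = (34619 + (26596/9 - 218/9*(-40))) + 32 = (34619 + (26596/9 + 8720/9)) + 32 = (34619 + 3924) + 32 = 38543 + 32 = 38575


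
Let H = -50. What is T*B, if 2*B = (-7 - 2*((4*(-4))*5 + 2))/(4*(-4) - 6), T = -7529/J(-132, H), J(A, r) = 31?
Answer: 1121821/1364 ≈ 822.45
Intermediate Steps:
T = -7529/31 ≈ -242.87
B = -149/44 (B = ((-7 - 2*((4*(-4))*5 + 2))/(4*(-4) - 6))/2 = ((-7 - 2*(-16*5 + 2))/(-16 - 6))/2 = ((-7 - 2*(-80 + 2))/(-22))/2 = ((-7 - 2*(-78))*(-1/22))/2 = ((-7 + 156)*(-1/22))/2 = (149*(-1/22))/2 = (½)*(-149/22) = -149/44 ≈ -3.3864)
T*B = -7529/31*(-149/44) = 1121821/1364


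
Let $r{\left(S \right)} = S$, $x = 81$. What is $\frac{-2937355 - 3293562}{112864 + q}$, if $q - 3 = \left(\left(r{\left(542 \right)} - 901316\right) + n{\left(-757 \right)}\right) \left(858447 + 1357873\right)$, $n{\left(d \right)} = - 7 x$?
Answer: $\frac{566447}{181605452023} \approx 3.1191 \cdot 10^{-6}$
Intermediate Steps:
$n{\left(d \right)} = -567$ ($n{\left(d \right)} = \left(-7\right) 81 = -567$)
$q = -1997660085117$ ($q = 3 + \left(\left(542 - 901316\right) - 567\right) \left(858447 + 1357873\right) = 3 + \left(-900774 - 567\right) 2216320 = 3 - 1997660085120 = -1997660085117$)
$\frac{-2937355 - 3293562}{112864 + q} = \frac{-2937355 - 3293562}{112864 - 1997660085117} = - \frac{6230917}{-1997659972253} = \left(-6230917\right) \left(- \frac{1}{1997659972253}\right) = \frac{566447}{181605452023}$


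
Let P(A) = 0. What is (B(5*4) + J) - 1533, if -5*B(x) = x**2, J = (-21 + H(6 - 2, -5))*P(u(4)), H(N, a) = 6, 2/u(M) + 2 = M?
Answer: -1613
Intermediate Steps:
u(M) = 2/(-2 + M)
J = 0 (J = (-21 + 6)*0 = -15*0 = 0)
B(x) = -x**2/5
(B(5*4) + J) - 1533 = (-(5*4)**2/5 + 0) - 1533 = (-1/5*20**2 + 0) - 1533 = (-1/5*400 + 0) - 1533 = (-80 + 0) - 1533 = -80 - 1533 = -1613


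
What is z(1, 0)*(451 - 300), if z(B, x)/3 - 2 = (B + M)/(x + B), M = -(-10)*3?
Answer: 14949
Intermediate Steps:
M = 30 (M = -5*(-6) = 30)
z(B, x) = 6 + 3*(30 + B)/(B + x) (z(B, x) = 6 + 3*((B + 30)/(x + B)) = 6 + 3*((30 + B)/(B + x)) = 6 + 3*(30 + B)/(B + x))
z(1, 0)*(451 - 300) = (3*(30 + 2*0 + 3*1)/(1 + 0))*(451 - 300) = (3*(30 + 0 + 3)/1)*151 = (3*1*33)*151 = 99*151 = 14949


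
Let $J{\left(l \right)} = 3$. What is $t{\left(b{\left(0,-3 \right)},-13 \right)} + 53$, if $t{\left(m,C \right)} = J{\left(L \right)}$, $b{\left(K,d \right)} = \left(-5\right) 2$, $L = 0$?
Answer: $56$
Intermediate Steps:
$b{\left(K,d \right)} = -10$
$t{\left(m,C \right)} = 3$
$t{\left(b{\left(0,-3 \right)},-13 \right)} + 53 = 3 + 53 = 56$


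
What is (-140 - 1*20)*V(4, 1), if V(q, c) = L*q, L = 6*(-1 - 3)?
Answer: 15360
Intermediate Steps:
L = -24 (L = 6*(-4) = -24)
V(q, c) = -24*q
(-140 - 1*20)*V(4, 1) = (-140 - 1*20)*(-24*4) = (-140 - 20)*(-96) = -160*(-96) = 15360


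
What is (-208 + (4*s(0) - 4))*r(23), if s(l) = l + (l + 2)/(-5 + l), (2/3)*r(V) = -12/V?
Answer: 19224/115 ≈ 167.17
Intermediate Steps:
r(V) = -18/V (r(V) = 3*(-12/V)/2 = -18/V)
s(l) = l + (2 + l)/(-5 + l)
(-208 + (4*s(0) - 4))*r(23) = (-208 + (4*((2 + 0² - 4*0)/(-5 + 0)) - 4))*(-18/23) = (-208 + (4*((2 + 0 + 0)/(-5)) - 4))*(-18*1/23) = (-208 + (4*(-⅕*2) - 4))*(-18/23) = (-208 + (4*(-⅖) - 4))*(-18/23) = (-208 + (-8/5 - 4))*(-18/23) = (-208 - 28/5)*(-18/23) = -1068/5*(-18/23) = 19224/115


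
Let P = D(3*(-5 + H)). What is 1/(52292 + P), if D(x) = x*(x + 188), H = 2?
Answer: 1/50681 ≈ 1.9731e-5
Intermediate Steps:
D(x) = x*(188 + x)
P = -1611 (P = (3*(-5 + 2))*(188 + 3*(-5 + 2)) = (3*(-3))*(188 + 3*(-3)) = -9*(188 - 9) = -9*179 = -1611)
1/(52292 + P) = 1/(52292 - 1611) = 1/50681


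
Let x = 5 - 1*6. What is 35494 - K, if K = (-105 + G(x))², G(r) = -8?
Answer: 22725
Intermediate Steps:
x = -1 (x = 5 - 6 = -1)
K = 12769 (K = (-105 - 8)² = (-113)² = 12769)
35494 - K = 35494 - 1*12769 = 35494 - 12769 = 22725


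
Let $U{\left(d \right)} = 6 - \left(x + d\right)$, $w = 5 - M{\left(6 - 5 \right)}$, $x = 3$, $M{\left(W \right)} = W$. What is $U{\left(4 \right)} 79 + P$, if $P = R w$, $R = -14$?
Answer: $-135$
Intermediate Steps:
$w = 4$ ($w = 5 - \left(6 - 5\right) = 5 - 1 = 4$)
$P = -56$ ($P = \left(-14\right) 4 = -56$)
$U{\left(d \right)} = 3 - d$ ($U{\left(d \right)} = 6 - \left(3 + d\right) = 3 - d$)
$U{\left(4 \right)} 79 + P = \left(3 - 4\right) 79 - 56 = \left(-1\right) 79 - 56 = -79 - 56 = -135$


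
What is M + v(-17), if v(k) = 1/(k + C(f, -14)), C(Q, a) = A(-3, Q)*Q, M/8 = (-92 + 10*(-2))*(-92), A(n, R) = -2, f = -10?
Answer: 247297/3 ≈ 82432.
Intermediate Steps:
M = 82432 (M = 8*((-92 + 10*(-2))*(-92)) = 8*((-92 - 20)*(-92)) = 8*(-112*(-92)) = 8*10304 = 82432)
C(Q, a) = -2*Q
v(k) = 1/(20 + k) (v(k) = 1/(k - 2*(-10)) = 1/(k + 20) = 1/(20 + k))
M + v(-17) = 82432 + 1/(20 - 17) = 82432 + 1/3 = 247297/3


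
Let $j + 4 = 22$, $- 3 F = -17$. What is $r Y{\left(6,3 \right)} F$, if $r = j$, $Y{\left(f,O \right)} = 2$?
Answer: $204$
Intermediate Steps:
$F = \frac{17}{3}$ ($F = \left(- \frac{1}{3}\right) \left(-17\right) = \frac{17}{3} \approx 5.6667$)
$j = 18$ ($j = -4 + 22 = 18$)
$r = 18$
$r Y{\left(6,3 \right)} F = 18 \cdot 2 \cdot \frac{17}{3} = 36 \cdot \frac{17}{3} = 204$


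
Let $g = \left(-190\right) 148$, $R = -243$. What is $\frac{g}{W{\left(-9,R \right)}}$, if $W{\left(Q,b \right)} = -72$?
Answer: $\frac{3515}{9} \approx 390.56$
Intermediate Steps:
$g = -28120$
$\frac{g}{W{\left(-9,R \right)}} = - \frac{28120}{-72} = \left(-28120\right) \left(- \frac{1}{72}\right) = \frac{3515}{9}$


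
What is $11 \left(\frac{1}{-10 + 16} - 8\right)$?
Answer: $- \frac{517}{6} \approx -86.167$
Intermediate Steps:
$11 \left(\frac{1}{-10 + 16} - 8\right) = 11 \left(\frac{1}{6} - 8\right) = 11 \left(- \frac{47}{6}\right) = - \frac{517}{6}$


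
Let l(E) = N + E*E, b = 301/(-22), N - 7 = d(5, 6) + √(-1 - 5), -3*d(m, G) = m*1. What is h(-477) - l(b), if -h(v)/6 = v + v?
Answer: 8031701/1452 - I*√6 ≈ 5531.5 - 2.4495*I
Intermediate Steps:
d(m, G) = -m/3
h(v) = -12*v (h(v) = -6*(v + v) = -12*v)
N = 16/3 + I*√6 (N = 7 + (-⅓*5 + √(-1 - 5)) = 7 + (-5/3 + √(-6)) = 7 + (-5/3 + I*√6) = 16/3 + I*√6 ≈ 5.3333 + 2.4495*I)
b = -301/22 (b = 301*(-1/22) = -301/22 ≈ -13.682)
l(E) = 16/3 + E² + I*√6 (l(E) = (16/3 + I*√6) + E*E = (16/3 + I*√6) + E² = 16/3 + E² + I*√6)
h(-477) - l(b) = -12*(-477) - (16/3 + (-301/22)² + I*√6) = 5724 - (16/3 + 90601/484 + I*√6) = 5724 - (279547/1452 + I*√6) = 5724 + (-279547/1452 - I*√6) = 8031701/1452 - I*√6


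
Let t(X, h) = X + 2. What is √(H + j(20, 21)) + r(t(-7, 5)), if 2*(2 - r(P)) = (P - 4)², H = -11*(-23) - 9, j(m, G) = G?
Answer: -77/2 + √265 ≈ -22.221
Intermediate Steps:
t(X, h) = 2 + X
H = 244 (H = 253 - 9 = 244)
r(P) = 2 - (-4 + P)²/2 (r(P) = 2 - (P - 4)²/2 = 2 - (-4 + P)²/2)
√(H + j(20, 21)) + r(t(-7, 5)) = √(244 + 21) + (2 - (-4 + (2 - 7))²/2) = √265 + (2 - (-4 - 5)²/2) = √265 + (2 - ½*(-9)²) = √265 + (2 - ½*81) = √265 + (2 - 81/2) = √265 - 77/2 = -77/2 + √265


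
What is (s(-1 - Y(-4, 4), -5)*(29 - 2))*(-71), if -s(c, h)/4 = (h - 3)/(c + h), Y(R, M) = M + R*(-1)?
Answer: 30672/7 ≈ 4381.7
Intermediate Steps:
Y(R, M) = M - R
s(c, h) = -4*(-3 + h)/(c + h) (s(c, h) = -4*(h - 3)/(c + h) = -4*(-3 + h)/(c + h))
(s(-1 - Y(-4, 4), -5)*(29 - 2))*(-71) = ((4*(3 - 1*(-5))/((-1 - (4 - 1*(-4))) - 5))*(29 - 2))*(-71) = ((4*(3 + 5)/((-1 - (4 + 4)) - 5))*27)*(-71) = ((4*8/((-1 - 1*8) - 5))*27)*(-71) = ((4*8/((-1 - 8) - 5))*27)*(-71) = ((4*8/(-9 - 5))*27)*(-71) = ((4*8/(-14))*27)*(-71) = ((4*(-1/14)*8)*27)*(-71) = -16/7*27*(-71) = -432/7*(-71) = 30672/7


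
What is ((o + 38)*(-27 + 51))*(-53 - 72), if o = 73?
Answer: -333000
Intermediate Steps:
((o + 38)*(-27 + 51))*(-53 - 72) = ((73 + 38)*(-27 + 51))*(-53 - 72) = (111*24)*(-125) = 2664*(-125) = -333000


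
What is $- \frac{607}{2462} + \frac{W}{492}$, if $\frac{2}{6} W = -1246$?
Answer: $- \frac{395900}{50471} \approx -7.8441$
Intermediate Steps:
$W = -3738$ ($W = 3 \left(-1246\right) = -3738$)
$- \frac{607}{2462} + \frac{W}{492} = - \frac{607}{2462} - \frac{3738}{492} = \left(-607\right) \frac{1}{2462} - \frac{623}{82} = - \frac{607}{2462} - \frac{623}{82} = - \frac{395900}{50471}$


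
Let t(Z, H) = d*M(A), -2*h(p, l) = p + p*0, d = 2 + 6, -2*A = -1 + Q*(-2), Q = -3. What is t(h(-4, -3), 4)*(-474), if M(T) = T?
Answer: 9480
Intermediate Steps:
A = -5/2 (A = -(-1 - 3*(-2))/2 = -(-1 + 6)/2 = -1/2*5 = -5/2 ≈ -2.5000)
d = 8
h(p, l) = -p/2 (h(p, l) = -(p + p*0)/2 = -(p + 0)/2 = -p/2)
t(Z, H) = -20 (t(Z, H) = 8*(-5/2) = -20)
t(h(-4, -3), 4)*(-474) = -20*(-474) = 9480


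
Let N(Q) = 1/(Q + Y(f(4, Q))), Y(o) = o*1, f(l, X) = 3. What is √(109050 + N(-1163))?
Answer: √36684419710/580 ≈ 330.23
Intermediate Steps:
Y(o) = o
N(Q) = 1/(3 + Q) (N(Q) = 1/(Q + 3) = 1/(3 + Q))
√(109050 + N(-1163)) = √(109050 + 1/(3 - 1163)) = √(109050 + 1/(-1160)) = √(109050 - 1/1160) = √(126497999/1160) = √36684419710/580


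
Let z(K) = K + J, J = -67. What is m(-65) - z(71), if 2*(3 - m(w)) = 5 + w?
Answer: 29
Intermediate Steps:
m(w) = 1/2 - w/2 (m(w) = 3 - (5 + w)/2 = 3 + (-5/2 - w/2) = 1/2 - w/2)
z(K) = -67 + K (z(K) = K - 67 = -67 + K)
m(-65) - z(71) = (1/2 - 1/2*(-65)) - (-67 + 71) = (1/2 + 65/2) - 1*4 = 33 - 4 = 29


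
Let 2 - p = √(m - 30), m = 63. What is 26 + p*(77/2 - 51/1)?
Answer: 1 + 25*√33/2 ≈ 72.807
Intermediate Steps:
p = 2 - √33 (p = 2 - √(63 - 30) = 2 - √33 ≈ -3.7446)
26 + p*(77/2 - 51/1) = 26 + (2 - √33)*(77/2 - 51/1) = 26 + (2 - √33)*(77*(½) - 51*1) = 26 + (2 - √33)*(77/2 - 51) = 26 + (2 - √33)*(-25/2) = 26 + (-25 + 25*√33/2) = 1 + 25*√33/2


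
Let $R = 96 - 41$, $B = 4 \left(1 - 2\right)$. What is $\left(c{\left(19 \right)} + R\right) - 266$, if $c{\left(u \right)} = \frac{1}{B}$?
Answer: $- \frac{845}{4} \approx -211.25$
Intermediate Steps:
$B = -4$ ($B = 4 \left(-1\right) = -4$)
$c{\left(u \right)} = - \frac{1}{4}$ ($c{\left(u \right)} = \frac{1}{-4} = - \frac{1}{4}$)
$R = 55$ ($R = 96 - 41 = 55$)
$\left(c{\left(19 \right)} + R\right) - 266 = \left(- \frac{1}{4} + 55\right) - 266 = \frac{219}{4} - 266 = - \frac{845}{4}$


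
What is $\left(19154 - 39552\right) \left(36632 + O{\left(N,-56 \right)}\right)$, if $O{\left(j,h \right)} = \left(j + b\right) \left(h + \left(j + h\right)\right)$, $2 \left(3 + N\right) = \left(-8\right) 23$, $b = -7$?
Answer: $-1177902908$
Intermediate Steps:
$N = -95$ ($N = -3 + \frac{\left(-8\right) 23}{2} = -3 + \frac{1}{2} \left(-184\right) = -3 - 92 = -95$)
$O{\left(j,h \right)} = \left(-7 + j\right) \left(j + 2 h\right)$ ($O{\left(j,h \right)} = \left(j - 7\right) \left(h + \left(j + h\right)\right) = \left(-7 + j\right) \left(h + \left(h + j\right)\right) = \left(-7 + j\right) \left(j + 2 h\right)$)
$\left(19154 - 39552\right) \left(36632 + O{\left(N,-56 \right)}\right) = \left(19154 - 39552\right) \left(36632 + \left(\left(-95\right)^{2} - -784 - -665 + 2 \left(-56\right) \left(-95\right)\right)\right) = - 20398 \left(36632 + \left(9025 + 784 + 665 + 10640\right)\right) = - 20398 \left(36632 + 21114\right) = \left(-20398\right) 57746 = -1177902908$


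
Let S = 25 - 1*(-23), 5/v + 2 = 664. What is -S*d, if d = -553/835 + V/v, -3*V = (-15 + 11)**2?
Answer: 28328368/835 ≈ 33926.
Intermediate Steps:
v = 5/662 (v = 5/(-2 + 664) = 5/662 ≈ 0.0075529)
S = 48 (S = 25 + 23 = 48)
V = -16/3 (V = -(-15 + 11)**2/3 = -1/3*(-4)**2 = -1/3*16 = -16/3 ≈ -5.3333)
d = -1770523/2505 (d = -553/835 - 16/(3*5/662) = -553*1/835 - 16/3*662/5 = -553/835 - 10592/15 = -1770523/2505 ≈ -706.80)
-S*d = -48*(-1770523)/2505 = -1*(-28328368/835) = 28328368/835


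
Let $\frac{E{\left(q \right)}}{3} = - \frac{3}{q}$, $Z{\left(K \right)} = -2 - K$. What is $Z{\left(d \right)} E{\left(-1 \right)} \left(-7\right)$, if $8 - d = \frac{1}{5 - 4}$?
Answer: $567$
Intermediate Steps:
$d = 7$ ($d = 8 - \frac{1}{5 - 4} = 8 - 1^{-1} = 8 - 1 = 7$)
$E{\left(q \right)} = - \frac{9}{q}$ ($E{\left(q \right)} = 3 \left(- \frac{3}{q}\right) = - \frac{9}{q}$)
$Z{\left(d \right)} E{\left(-1 \right)} \left(-7\right) = \left(-2 - 7\right) \left(- \frac{9}{-1}\right) \left(-7\right) = \left(-2 - 7\right) \left(\left(-9\right) \left(-1\right)\right) \left(-7\right) = \left(-9\right) 9 \left(-7\right) = \left(-81\right) \left(-7\right) = 567$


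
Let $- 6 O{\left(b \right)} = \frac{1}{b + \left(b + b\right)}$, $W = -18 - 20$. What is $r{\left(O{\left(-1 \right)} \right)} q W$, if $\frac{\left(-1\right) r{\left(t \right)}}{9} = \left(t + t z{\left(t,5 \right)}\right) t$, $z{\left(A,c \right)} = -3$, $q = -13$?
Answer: $\frac{247}{9} \approx 27.444$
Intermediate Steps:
$W = -38$
$O{\left(b \right)} = - \frac{1}{18 b}$ ($O{\left(b \right)} = - \frac{1}{6 \left(b + \left(b + b\right)\right)} = - \frac{1}{6 \left(b + 2 b\right)} = - \frac{1}{6 \cdot 3 b} = - \frac{\frac{1}{3} \frac{1}{b}}{6} = - \frac{1}{18 b}$)
$r{\left(t \right)} = 18 t^{2}$ ($r{\left(t \right)} = - 9 \left(t + t \left(-3\right)\right) t = - 9 \left(t - 3 t\right) t = - 9 - 2 t t = - 9 \left(- 2 t^{2}\right) = 18 t^{2}$)
$r{\left(O{\left(-1 \right)} \right)} q W = 18 \left(- \frac{1}{18 \left(-1\right)}\right)^{2} \left(-13\right) \left(-38\right) = 18 \left(\left(- \frac{1}{18}\right) \left(-1\right)\right)^{2} \left(-13\right) \left(-38\right) = \frac{18}{324} \left(-13\right) \left(-38\right) = 18 \cdot \frac{1}{324} \left(-13\right) \left(-38\right) = \frac{1}{18} \left(-13\right) \left(-38\right) = \left(- \frac{13}{18}\right) \left(-38\right) = \frac{247}{9}$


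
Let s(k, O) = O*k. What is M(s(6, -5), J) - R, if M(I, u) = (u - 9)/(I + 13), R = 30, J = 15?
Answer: -516/17 ≈ -30.353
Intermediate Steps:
M(I, u) = (-9 + u)/(13 + I)
M(s(6, -5), J) - R = (-9 + 15)/(13 - 5*6) - 1*30 = 6/(13 - 30) - 30 = 6/(-17) - 30 = -1/17*6 - 30 = -6/17 - 30 = -516/17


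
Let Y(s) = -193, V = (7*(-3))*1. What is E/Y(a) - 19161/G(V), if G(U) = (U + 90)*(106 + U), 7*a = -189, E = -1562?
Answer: 1821019/377315 ≈ 4.8263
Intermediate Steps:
a = -27 (a = (1/7)*(-189) = -27)
V = -21 (V = -21*1 = -21)
G(U) = (90 + U)*(106 + U)
E/Y(a) - 19161/G(V) = -1562/(-193) - 19161/(9540 + (-21)**2 + 196*(-21)) = -1562*(-1/193) - 19161/(9540 + 441 - 4116) = 1562/193 - 19161/5865 = 1562/193 - 19161*1/5865 = 1562/193 - 6387/1955 = 1821019/377315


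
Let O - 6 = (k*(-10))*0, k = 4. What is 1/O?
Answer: ⅙ ≈ 0.16667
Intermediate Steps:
O = 6 (O = 6 + (4*(-10))*0 = 6 - 40*0 = 6 + 0 = 6)
1/O = 1/6 = ⅙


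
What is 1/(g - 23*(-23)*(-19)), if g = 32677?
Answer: 1/22626 ≈ 4.4197e-5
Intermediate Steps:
1/(g - 23*(-23)*(-19)) = 1/(32677 - 23*(-23)*(-19)) = 1/(32677 + 529*(-19)) = 1/(32677 - 10051) = 1/22626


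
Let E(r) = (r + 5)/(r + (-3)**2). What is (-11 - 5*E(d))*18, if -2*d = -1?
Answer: -4752/19 ≈ -250.11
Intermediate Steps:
d = 1/2 (d = -1/2*(-1) = 1/2 ≈ 0.50000)
E(r) = (5 + r)/(9 + r) (E(r) = (5 + r)/(r + 9) = (5 + r)/(9 + r))
(-11 - 5*E(d))*18 = (-11 - 5*(5 + 1/2)/(9 + 1/2))*18 = (-11 - 5*11/(19/2*2))*18 = (-11 - 10*11/(19*2))*18 = (-11 - 5*11/19)*18 = (-11 - 55/19)*18 = -264/19*18 = -4752/19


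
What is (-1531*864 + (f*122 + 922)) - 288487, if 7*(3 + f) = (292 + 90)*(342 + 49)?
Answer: 6947159/7 ≈ 9.9245e+5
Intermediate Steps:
f = 149341/7 (f = -3 + ((292 + 90)*(342 + 49))/7 = -3 + (382*391)/7 = -3 + (⅐)*149362 = -3 + 149362/7 = 149341/7 ≈ 21334.)
(-1531*864 + (f*122 + 922)) - 288487 = (-1531*864 + ((149341/7)*122 + 922)) - 288487 = (-1322784 + (18219602/7 + 922)) - 288487 = (-1322784 + 18226056/7) - 288487 = 8966568/7 - 288487 = 6947159/7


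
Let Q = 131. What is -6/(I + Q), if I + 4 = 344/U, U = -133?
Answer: -798/16547 ≈ -0.048226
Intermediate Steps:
I = -876/133 (I = -4 + 344/(-133) = -4 + 344*(-1/133) = -4 - 344/133 = -876/133 ≈ -6.5865)
-6/(I + Q) = -6/(-876/133 + 131) = -6/16547/133 = -6*133/16547 = -798/16547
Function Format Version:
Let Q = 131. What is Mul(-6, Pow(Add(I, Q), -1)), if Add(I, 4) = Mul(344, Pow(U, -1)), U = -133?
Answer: Rational(-798, 16547) ≈ -0.048226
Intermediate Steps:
I = Rational(-876, 133) (I = Add(-4, Mul(344, Pow(-133, -1))) = Add(-4, Mul(344, Rational(-1, 133))) = Add(-4, Rational(-344, 133)) = Rational(-876, 133) ≈ -6.5865)
Mul(-6, Pow(Add(I, Q), -1)) = Mul(-6, Pow(Add(Rational(-876, 133), 131), -1)) = Mul(-6, Pow(Rational(16547, 133), -1)) = Mul(-6, Rational(133, 16547)) = Rational(-798, 16547)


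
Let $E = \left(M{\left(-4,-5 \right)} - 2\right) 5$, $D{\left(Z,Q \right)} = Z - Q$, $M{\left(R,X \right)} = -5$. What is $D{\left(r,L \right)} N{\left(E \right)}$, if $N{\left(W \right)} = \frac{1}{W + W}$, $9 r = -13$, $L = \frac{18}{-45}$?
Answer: $\frac{47}{3150} \approx 0.014921$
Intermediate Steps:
$L = - \frac{2}{5}$ ($L = 18 \left(- \frac{1}{45}\right) = - \frac{2}{5} \approx -0.4$)
$r = - \frac{13}{9}$ ($r = \frac{1}{9} \left(-13\right) = - \frac{13}{9} \approx -1.4444$)
$E = -35$ ($E = \left(-5 - 2\right) 5 = \left(-7\right) 5 = -35$)
$N{\left(W \right)} = \frac{1}{2 W}$
$D{\left(r,L \right)} N{\left(E \right)} = \left(- \frac{13}{9} - - \frac{2}{5}\right) \frac{1}{2 \left(-35\right)} = \left(- \frac{13}{9} + \frac{2}{5}\right) \frac{1}{2} \left(- \frac{1}{35}\right) = \left(- \frac{47}{45}\right) \left(- \frac{1}{70}\right) = \frac{47}{3150}$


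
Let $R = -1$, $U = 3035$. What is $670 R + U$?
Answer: $2365$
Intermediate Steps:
$670 R + U = 670 \left(-1\right) + 3035 = -670 + 3035 = 2365$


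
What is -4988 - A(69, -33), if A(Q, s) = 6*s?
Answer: -4790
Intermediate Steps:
-4988 - A(69, -33) = -4988 - 6*(-33) = -4988 - 1*(-198) = -4988 + 198 = -4790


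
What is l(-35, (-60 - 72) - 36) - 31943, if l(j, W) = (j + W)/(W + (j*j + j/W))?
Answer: -810494611/25373 ≈ -31943.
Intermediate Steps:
l(j, W) = (W + j)/(W + j² + j/W) (l(j, W) = (W + j)/(W + (j² + j/W)) = (W + j)/(W + j² + j/W))
l(-35, (-60 - 72) - 36) - 31943 = ((-60 - 72) - 36)*(((-60 - 72) - 36) - 35)/(-35 + ((-60 - 72) - 36)² + ((-60 - 72) - 36)*(-35)²) - 31943 = (-132 - 36)*((-132 - 36) - 35)/(-35 + (-132 - 36)² + (-132 - 36)*1225) - 31943 = -168*(-168 - 35)/(-35 + (-168)² - 168*1225) - 31943 = -168*(-203)/(-35 + 28224 - 205800) - 31943 = -168*(-203)/(-177611) - 31943 = -168*(-1/177611)*(-203) - 31943 = -4872/25373 - 31943 = -810494611/25373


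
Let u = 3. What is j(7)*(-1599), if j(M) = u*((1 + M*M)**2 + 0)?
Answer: -11992500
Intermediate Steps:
j(M) = 3*(1 + M**2)**2 (j(M) = 3*((1 + M*M)**2 + 0) = 3*((1 + M**2)**2 + 0) = 3*(1 + M**2)**2)
j(7)*(-1599) = (3*(1 + 7**2)**2)*(-1599) = (3*(1 + 49)**2)*(-1599) = (3*50**2)*(-1599) = (3*2500)*(-1599) = 7500*(-1599) = -11992500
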